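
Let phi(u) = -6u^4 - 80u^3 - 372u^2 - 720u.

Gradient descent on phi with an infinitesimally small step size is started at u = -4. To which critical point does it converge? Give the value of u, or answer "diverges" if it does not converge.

-3

phi'(u) = -24(u + 2)(u + 3)(u + 5), so phi'(-4) = -48.
Gradient descent moves in the -phi' direction, i.e. u is increasing.
The nearest critical point in that direction is u = -3, where phi'' = 48 > 0 (a local minimum). The iterate converges there.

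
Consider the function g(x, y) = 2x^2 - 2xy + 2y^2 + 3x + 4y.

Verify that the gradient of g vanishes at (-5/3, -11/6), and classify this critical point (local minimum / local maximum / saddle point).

∇g = (4x - 2y + 3, -2x + 4y + 4); substituting (-5/3, -11/6) gives ∇g = (0, 0), so (-5/3, -11/6) is indeed a critical point.
The Hessian of g is constant: H = [[4, -2], [-2, 4]].
det(H) = 4·4 − (-2)² = 12.
det(H) > 0 and tr(H) = 8 > 0, so H is positive definite and the point is a local minimum.

local minimum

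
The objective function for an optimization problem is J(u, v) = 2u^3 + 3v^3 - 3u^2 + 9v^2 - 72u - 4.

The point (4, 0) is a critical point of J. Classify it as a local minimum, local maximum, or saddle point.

local minimum

The mixed partial ∂²J/∂u∂v is 0, so the Hessian at any point is diag(J_uu, J_vv) = diag(6(2u - 1), 18(v + 1)).
At (4, 0): H = diag(42, 18).
Both eigenvalues are positive, so H is positive definite: a local minimum.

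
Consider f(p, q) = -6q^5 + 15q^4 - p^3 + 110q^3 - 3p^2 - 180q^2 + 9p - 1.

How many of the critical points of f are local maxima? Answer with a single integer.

f separates as a function of p plus a function of q, so ∇f=0 decouples.
∂f/∂p = -3(p - 1)(p + 3) = 0 at p ∈ {-3, 1}; ∂f/∂q = -30q(q - 4)(q - 1)(q + 3) = 0 at q ∈ {-3, 0, 1, 4}.
The Hessian is diagonal: diag(f_pp, f_qq). Second derivatives: f_pp(-3)=12, f_pp(1)=-12; f_qq(-3)=2520, f_qq(0)=-360, f_qq(1)=360, f_qq(4)=-2520.
Local maxima occur where both diagonal entries negative: (1, 0), (1, 4). Count: 2.

2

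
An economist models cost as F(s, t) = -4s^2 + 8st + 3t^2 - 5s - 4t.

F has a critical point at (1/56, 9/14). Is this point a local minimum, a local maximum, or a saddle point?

saddle point

The Hessian of F is constant: H = [[-8, 8], [8, 6]].
det(H) = (-8)·6 − 8² = -112.
Since det(H) < 0, H is indefinite and the critical point is a saddle point.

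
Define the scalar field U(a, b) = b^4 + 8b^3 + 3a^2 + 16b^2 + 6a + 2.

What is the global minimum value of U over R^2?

U(a,b) separates as P(a) + Q(b) + 2, so its minimum is min P + min Q + 2.
P'(a) = 6a + 6 vanishes at a ∈ {-1}; Q'(b) = 4b(b + 2)(b + 4) vanishes at b ∈ {-4, -2, 0}.
Local minima of P (where P''>0): P(-1)=-3. Local minima of Q: Q(-4)=0, Q(0)=0.
So the global minimum of U is P(-1) + Q(-4) + 2 = -3 + 0 + 2 = -1, attained at (-1, -4).

-1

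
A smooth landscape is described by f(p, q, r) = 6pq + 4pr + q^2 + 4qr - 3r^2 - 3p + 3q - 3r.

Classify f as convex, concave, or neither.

neither

f is quadratic, so its Hessian is the constant matrix H = [[0, 6, 4], [6, 2, 4], [4, 4, -6]].
Leading principal minors: 0, -36, 376.
Neither pattern holds ⇒ H is indefinite ⇒ neither convex nor concave.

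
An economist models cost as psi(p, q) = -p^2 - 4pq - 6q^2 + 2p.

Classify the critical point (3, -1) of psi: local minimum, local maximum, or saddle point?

The Hessian of psi is constant: H = [[-2, -4], [-4, -12]].
det(H) = (-2)·(-12) − (-4)² = 8.
det(H) > 0 and tr(H) = -14 < 0, so H is negative definite and the point is a local maximum.

local maximum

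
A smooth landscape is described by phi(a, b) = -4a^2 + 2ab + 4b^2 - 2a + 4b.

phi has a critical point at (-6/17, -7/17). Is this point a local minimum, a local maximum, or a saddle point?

The Hessian of phi is constant: H = [[-8, 2], [2, 8]].
det(H) = (-8)·8 − 2² = -68.
Since det(H) < 0, H is indefinite and the critical point is a saddle point.

saddle point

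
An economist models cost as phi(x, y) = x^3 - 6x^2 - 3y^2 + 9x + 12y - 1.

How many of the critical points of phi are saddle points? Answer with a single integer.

1

phi separates as a function of x plus a function of y, so ∇phi=0 decouples.
∂phi/∂x = 3(x - 3)(x - 1) = 0 at x ∈ {1, 3}; ∂phi/∂y = -6(y - 2) = 0 at y ∈ {2}.
The Hessian is diagonal: diag(phi_xx, phi_yy). Second derivatives: phi_xx(1)=-6, phi_xx(3)=6; phi_yy(2)=-6.
Saddle points occur where the two diagonal entries have opposite signs: (3, 2). Count: 1.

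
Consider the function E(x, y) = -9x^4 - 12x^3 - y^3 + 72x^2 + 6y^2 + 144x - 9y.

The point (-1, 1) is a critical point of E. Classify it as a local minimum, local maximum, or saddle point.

local minimum

The mixed partial ∂²E/∂x∂y is 0, so the Hessian at any point is diag(E_xx, E_yy) = diag(36(-3x^2 - 2x + 4), 6(-y + 2)).
At (-1, 1): H = diag(108, 6).
Both eigenvalues are positive, so H is positive definite: a local minimum.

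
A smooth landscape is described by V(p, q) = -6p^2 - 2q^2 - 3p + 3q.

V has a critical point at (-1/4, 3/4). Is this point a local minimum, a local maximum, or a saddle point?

The Hessian of V is constant: H = [[-12, 0], [0, -4]].
det(H) = (-12)·(-4) − 0² = 48.
det(H) > 0 and tr(H) = -16 < 0, so H is negative definite and the point is a local maximum.

local maximum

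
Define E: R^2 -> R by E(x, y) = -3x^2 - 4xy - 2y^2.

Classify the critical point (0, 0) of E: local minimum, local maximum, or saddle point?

The Hessian of E is constant: H = [[-6, -4], [-4, -4]].
det(H) = (-6)·(-4) − (-4)² = 8.
det(H) > 0 and tr(H) = -10 < 0, so H is negative definite and the point is a local maximum.

local maximum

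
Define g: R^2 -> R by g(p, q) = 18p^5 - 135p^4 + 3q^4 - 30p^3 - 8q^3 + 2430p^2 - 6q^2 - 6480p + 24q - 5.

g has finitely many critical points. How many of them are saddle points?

6

g separates as a function of p plus a function of q, so ∇g=0 decouples.
∂g/∂p = 90(p - 4)(p - 3)(p - 2)(p + 3) = 0 at p ∈ {-3, 2, 3, 4}; ∂g/∂q = 12(q - 2)(q - 1)(q + 1) = 0 at q ∈ {-1, 1, 2}.
The Hessian is diagonal: diag(g_pp, g_qq). Second derivatives: g_pp(-3)=-18900, g_pp(2)=900, g_pp(3)=-540, g_pp(4)=1260; g_qq(-1)=72, g_qq(1)=-24, g_qq(2)=36.
Saddle points occur where the two diagonal entries have opposite signs: (-3, -1), (-3, 2), (2, 1), (3, -1), (3, 2), (4, 1). Count: 6.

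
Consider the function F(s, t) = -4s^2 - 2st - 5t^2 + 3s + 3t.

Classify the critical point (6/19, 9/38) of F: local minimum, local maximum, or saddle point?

The Hessian of F is constant: H = [[-8, -2], [-2, -10]].
det(H) = (-8)·(-10) − (-2)² = 76.
det(H) > 0 and tr(H) = -18 < 0, so H is negative definite and the point is a local maximum.

local maximum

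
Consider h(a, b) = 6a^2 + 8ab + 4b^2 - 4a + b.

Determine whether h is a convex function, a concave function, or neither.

convex

h is quadratic, so its Hessian is the constant matrix H = [[12, 8], [8, 8]].
det(H) = 32, tr(H) = 20.
det(H) > 0 and tr(H) > 0, so H is positive definite everywhere: convex.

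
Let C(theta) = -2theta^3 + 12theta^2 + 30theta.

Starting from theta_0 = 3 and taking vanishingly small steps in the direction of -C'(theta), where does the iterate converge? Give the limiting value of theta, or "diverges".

C'(theta) = -6(theta - 5)(theta + 1), so C'(3) = 48.
Gradient descent moves in the -C' direction, i.e. theta is decreasing.
The nearest critical point in that direction is theta = -1, where C'' = 36 > 0 (a local minimum). The iterate converges there.

-1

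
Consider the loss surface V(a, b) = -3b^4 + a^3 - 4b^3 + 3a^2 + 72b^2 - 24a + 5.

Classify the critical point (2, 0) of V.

local minimum

The mixed partial ∂²V/∂a∂b is 0, so the Hessian at any point is diag(V_aa, V_bb) = diag(6(a + 1), 12(-3b^2 - 2b + 12)).
At (2, 0): H = diag(18, 144).
Both eigenvalues are positive, so H is positive definite: a local minimum.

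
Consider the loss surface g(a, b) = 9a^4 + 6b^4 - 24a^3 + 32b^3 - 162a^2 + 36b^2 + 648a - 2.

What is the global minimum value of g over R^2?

-2081

g(a,b) separates as P(a) + Q(b) − 2, so its minimum is min P + min Q − 2.
P'(a) = 36(a - 3)(a - 2)(a + 3) vanishes at a ∈ {-3, 2, 3}; Q'(b) = 24b(b + 1)(b + 3) vanishes at b ∈ {-3, -1, 0}.
Local minima of P (where P''>0): P(-3)=-2025, P(3)=567. Local minima of Q: Q(-3)=-54, Q(0)=0.
So the global minimum of g is P(-3) + Q(-3) − 2 = -2025 − 54 − 2 = -2081, attained at (-3, -3).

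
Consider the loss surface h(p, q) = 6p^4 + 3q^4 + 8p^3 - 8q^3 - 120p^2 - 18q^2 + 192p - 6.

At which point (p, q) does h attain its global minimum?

h(p,q) separates as A(p) + B(q) − 6, so its minimum is min A + min B − 6.
A'(p) = 24(p - 2)(p - 1)(p + 4) vanishes at p ∈ {-4, 1, 2}; B'(q) = 12q(q - 3)(q + 1) vanishes at q ∈ {-1, 0, 3}.
Local minima of A (where A''>0): A(-4)=-1664, A(2)=64. Local minima of B: B(-1)=-7, B(3)=-135.
So the global minimum of h is A(-4) + B(3) − 6 = -1664 − 135 − 6 = -1805, attained at (-4, 3).

(-4, 3)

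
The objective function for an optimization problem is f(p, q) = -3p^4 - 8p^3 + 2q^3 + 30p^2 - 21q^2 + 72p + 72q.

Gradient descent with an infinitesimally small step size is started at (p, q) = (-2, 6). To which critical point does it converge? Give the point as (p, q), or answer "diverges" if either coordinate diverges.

f is separable, so gradient descent decouples: p follows -∂f/∂p, q follows -∂f/∂q.
∂f/∂p = -12(p - 2)(p + 1)(p + 3); at p=-2 this is -48, so p increases.
∂f/∂q = 6(q - 4)(q - 3); at q=6 this is 36, so q decreases.
p converges to its nearest critical value -1 (a local min of the p-part); q converges to 4. The iterate converges to (-1, 4).

(-1, 4)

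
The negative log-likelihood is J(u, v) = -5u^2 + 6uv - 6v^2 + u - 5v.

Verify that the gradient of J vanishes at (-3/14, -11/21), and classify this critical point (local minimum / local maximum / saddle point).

local maximum

∇J = (-10u + 6v + 1, 6u - 12v - 5); substituting (-3/14, -11/21) gives ∇J = (0, 0), so (-3/14, -11/21) is indeed a critical point.
The Hessian of J is constant: H = [[-10, 6], [6, -12]].
det(H) = (-10)·(-12) − 6² = 84.
det(H) > 0 and tr(H) = -22 < 0, so H is negative definite and the point is a local maximum.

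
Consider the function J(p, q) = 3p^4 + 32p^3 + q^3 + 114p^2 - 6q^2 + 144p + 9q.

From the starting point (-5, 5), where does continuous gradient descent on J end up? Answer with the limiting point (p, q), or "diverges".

(-4, 3)

J is separable, so gradient descent decouples: p follows -∂J/∂p, q follows -∂J/∂q.
∂J/∂p = 12(p + 1)(p + 3)(p + 4); at p=-5 this is -96, so p increases.
∂J/∂q = 3(q - 3)(q - 1); at q=5 this is 24, so q decreases.
p converges to its nearest critical value -4 (a local min of the p-part); q converges to 3. The iterate converges to (-4, 3).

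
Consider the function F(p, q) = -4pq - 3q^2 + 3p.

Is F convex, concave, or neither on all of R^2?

neither

F is quadratic, so its Hessian is the constant matrix H = [[0, -4], [-4, -6]].
det(H) = -16, tr(H) = -6.
det(H) < 0, so H is indefinite: neither convex nor concave.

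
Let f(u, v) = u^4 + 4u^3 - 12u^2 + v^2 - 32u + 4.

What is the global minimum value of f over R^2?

-60

f(u,v) separates as P(u) + Q(v) + 4, so its minimum is min P + min Q + 4.
P'(u) = 4(u - 2)(u + 1)(u + 4) vanishes at u ∈ {-4, -1, 2}; Q'(v) = 2v vanishes at v ∈ {0}.
Local minima of P (where P''>0): P(-4)=-64, P(2)=-64. Local minima of Q: Q(0)=0.
So the global minimum of f is P(-4) + Q(0) + 4 = -64 + 0 + 4 = -60, attained at (-4, 0).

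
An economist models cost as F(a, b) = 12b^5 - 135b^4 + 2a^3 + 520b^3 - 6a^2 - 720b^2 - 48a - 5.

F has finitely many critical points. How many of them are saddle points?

4

F separates as a function of a plus a function of b, so ∇F=0 decouples.
∂F/∂a = 6(a - 4)(a + 2) = 0 at a ∈ {-2, 4}; ∂F/∂b = 60b(b - 4)(b - 3)(b - 2) = 0 at b ∈ {0, 2, 3, 4}.
The Hessian is diagonal: diag(F_aa, F_bb). Second derivatives: F_aa(-2)=-36, F_aa(4)=36; F_bb(0)=-1440, F_bb(2)=240, F_bb(3)=-180, F_bb(4)=480.
Saddle points occur where the two diagonal entries have opposite signs: (-2, 2), (-2, 4), (4, 0), (4, 3). Count: 4.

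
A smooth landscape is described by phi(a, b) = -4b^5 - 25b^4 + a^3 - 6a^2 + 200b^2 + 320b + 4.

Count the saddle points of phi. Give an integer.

4

phi separates as a function of a plus a function of b, so ∇phi=0 decouples.
∂phi/∂a = 3a(a - 4) = 0 at a ∈ {0, 4}; ∂phi/∂b = -20(b - 2)(b + 1)(b + 2)(b + 4) = 0 at b ∈ {-4, -2, -1, 2}.
The Hessian is diagonal: diag(phi_aa, phi_bb). Second derivatives: phi_aa(0)=-12, phi_aa(4)=12; phi_bb(-4)=720, phi_bb(-2)=-160, phi_bb(-1)=180, phi_bb(2)=-1440.
Saddle points occur where the two diagonal entries have opposite signs: (0, -4), (0, -1), (4, -2), (4, 2). Count: 4.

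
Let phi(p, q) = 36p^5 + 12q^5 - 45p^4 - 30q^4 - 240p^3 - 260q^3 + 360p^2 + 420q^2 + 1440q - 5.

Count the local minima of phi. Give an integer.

4

phi separates as a function of p plus a function of q, so ∇phi=0 decouples.
∂phi/∂p = 180p(p - 2)(p - 1)(p + 2) = 0 at p ∈ {-2, 0, 1, 2}; ∂phi/∂q = 60(q - 4)(q - 2)(q + 1)(q + 3) = 0 at q ∈ {-3, -1, 2, 4}.
The Hessian is diagonal: diag(phi_pp, phi_qq). Second derivatives: phi_pp(-2)=-4320, phi_pp(0)=720, phi_pp(1)=-540, phi_pp(2)=1440; phi_qq(-3)=-4200, phi_qq(-1)=1800, phi_qq(2)=-1800, phi_qq(4)=4200.
Local minima occur where both diagonal entries positive: (0, -1), (0, 4), (2, -1), (2, 4). Count: 4.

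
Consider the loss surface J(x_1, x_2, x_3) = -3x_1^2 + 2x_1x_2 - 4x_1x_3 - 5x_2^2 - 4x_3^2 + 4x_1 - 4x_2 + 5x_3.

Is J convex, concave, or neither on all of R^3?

J is quadratic, so its Hessian is the constant matrix H = [[-6, 2, -4], [2, -10, 0], [-4, 0, -8]].
Leading principal minors: -6, 56, -288.
Signs alternate −, +, − ⇒ H ≺ 0 ⇒ concave.

concave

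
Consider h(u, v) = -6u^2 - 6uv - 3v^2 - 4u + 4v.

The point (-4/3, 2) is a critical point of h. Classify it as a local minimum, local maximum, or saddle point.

The Hessian of h is constant: H = [[-12, -6], [-6, -6]].
det(H) = (-12)·(-6) − (-6)² = 36.
det(H) > 0 and tr(H) = -18 < 0, so H is negative definite and the point is a local maximum.

local maximum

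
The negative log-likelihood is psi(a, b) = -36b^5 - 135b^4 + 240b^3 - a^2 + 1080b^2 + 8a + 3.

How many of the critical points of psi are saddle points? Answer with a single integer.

psi separates as a function of a plus a function of b, so ∇psi=0 decouples.
∂psi/∂a = -2(a - 4) = 0 at a ∈ {4}; ∂psi/∂b = -180b(b - 2)(b + 2)(b + 3) = 0 at b ∈ {-3, -2, 0, 2}.
The Hessian is diagonal: diag(psi_aa, psi_bb). Second derivatives: psi_aa(4)=-2; psi_bb(-3)=2700, psi_bb(-2)=-1440, psi_bb(0)=2160, psi_bb(2)=-7200.
Saddle points occur where the two diagonal entries have opposite signs: (4, -3), (4, 0). Count: 2.

2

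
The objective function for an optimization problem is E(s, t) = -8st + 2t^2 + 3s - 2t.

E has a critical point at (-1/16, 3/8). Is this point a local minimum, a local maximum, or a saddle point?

saddle point

The Hessian of E is constant: H = [[0, -8], [-8, 4]].
det(H) = 0·4 − (-8)² = -64.
Since det(H) < 0, H is indefinite and the critical point is a saddle point.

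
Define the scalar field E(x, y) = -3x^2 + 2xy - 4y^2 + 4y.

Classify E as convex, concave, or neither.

concave

E is quadratic, so its Hessian is the constant matrix H = [[-6, 2], [2, -8]].
det(H) = 44, tr(H) = -14.
det(H) > 0 and tr(H) < 0, so H is negative definite everywhere: concave.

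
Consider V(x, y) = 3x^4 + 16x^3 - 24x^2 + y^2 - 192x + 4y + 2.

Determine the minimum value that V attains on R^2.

V(x,y) separates as P(x) + Q(y) + 2, so its minimum is min P + min Q + 2.
P'(x) = 12(x - 2)(x + 2)(x + 4) vanishes at x ∈ {-4, -2, 2}; Q'(y) = 2y + 4 vanishes at y ∈ {-2}.
Local minima of P (where P''>0): P(-4)=128, P(2)=-304. Local minima of Q: Q(-2)=-4.
So the global minimum of V is P(2) + Q(-2) + 2 = -304 − 4 + 2 = -306, attained at (2, -2).

-306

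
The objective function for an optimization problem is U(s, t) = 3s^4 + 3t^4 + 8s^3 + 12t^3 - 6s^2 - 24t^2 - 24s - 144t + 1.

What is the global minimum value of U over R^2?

U(s,t) separates as P(s) + Q(t) + 1, so its minimum is min P + min Q + 1.
P'(s) = 12(s - 1)(s + 1)(s + 2) vanishes at s ∈ {-2, -1, 1}; Q'(t) = 12(t - 2)(t + 2)(t + 3) vanishes at t ∈ {-3, -2, 2}.
Local minima of P (where P''>0): P(-2)=8, P(1)=-19. Local minima of Q: Q(-3)=135, Q(2)=-240.
So the global minimum of U is P(1) + Q(2) + 1 = -19 − 240 + 1 = -258, attained at (1, 2).

-258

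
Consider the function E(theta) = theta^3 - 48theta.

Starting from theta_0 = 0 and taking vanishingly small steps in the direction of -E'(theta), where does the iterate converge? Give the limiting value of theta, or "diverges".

E'(theta) = 3(theta - 4)(theta + 4), so E'(0) = -48.
Gradient descent moves in the -E' direction, i.e. theta is increasing.
The nearest critical point in that direction is theta = 4, where E'' = 24 > 0 (a local minimum). The iterate converges there.

4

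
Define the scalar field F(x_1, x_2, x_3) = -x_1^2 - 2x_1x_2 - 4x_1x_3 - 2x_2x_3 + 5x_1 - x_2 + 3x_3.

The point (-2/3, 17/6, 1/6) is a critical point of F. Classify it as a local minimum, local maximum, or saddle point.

saddle point

The Hessian is constant: H = [[-2, -2, -4], [-2, 0, -2], [-4, -2, 0]].
Leading principal minors: Δ₁ = -2, Δ₂ = -4, Δ₃ = -24.
The minors fit neither the all-positive nor the alternating-sign pattern, so H is indefinite: a saddle point.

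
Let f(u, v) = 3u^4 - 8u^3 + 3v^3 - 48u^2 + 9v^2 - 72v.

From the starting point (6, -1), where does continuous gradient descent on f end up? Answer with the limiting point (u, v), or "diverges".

f is separable, so gradient descent decouples: u follows -∂f/∂u, v follows -∂f/∂v.
∂f/∂u = 12u(u - 4)(u + 2); at u=6 this is 1152, so u decreases.
∂f/∂v = 9(v - 2)(v + 4); at v=-1 this is -81, so v increases.
u converges to its nearest critical value 4 (a local min of the u-part); v converges to 2. The iterate converges to (4, 2).

(4, 2)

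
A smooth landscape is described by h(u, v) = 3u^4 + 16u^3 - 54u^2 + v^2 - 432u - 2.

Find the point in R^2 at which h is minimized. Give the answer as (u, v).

(3, 0)

h(u,v) separates as P(u) + Q(v) − 2, so its minimum is min P + min Q − 2.
P'(u) = 12(u - 3)(u + 3)(u + 4) vanishes at u ∈ {-4, -3, 3}; Q'(v) = 2v vanishes at v ∈ {0}.
Local minima of P (where P''>0): P(-4)=608, P(3)=-1107. Local minima of Q: Q(0)=0.
So the global minimum of h is P(3) + Q(0) − 2 = -1107 + 0 − 2 = -1109, attained at (3, 0).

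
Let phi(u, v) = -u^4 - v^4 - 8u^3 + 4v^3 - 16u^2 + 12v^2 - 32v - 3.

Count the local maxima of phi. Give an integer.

phi separates as a function of u plus a function of v, so ∇phi=0 decouples.
∂phi/∂u = -4u(u + 2)(u + 4) = 0 at u ∈ {-4, -2, 0}; ∂phi/∂v = -4(v - 4)(v - 1)(v + 2) = 0 at v ∈ {-2, 1, 4}.
The Hessian is diagonal: diag(phi_uu, phi_vv). Second derivatives: phi_uu(-4)=-32, phi_uu(-2)=16, phi_uu(0)=-32; phi_vv(-2)=-72, phi_vv(1)=36, phi_vv(4)=-72.
Local maxima occur where both diagonal entries negative: (-4, -2), (-4, 4), (0, -2), (0, 4). Count: 4.

4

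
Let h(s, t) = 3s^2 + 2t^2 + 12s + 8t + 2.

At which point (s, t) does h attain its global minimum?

(-2, -2)

h(s,t) separates as P(s) + Q(t) + 2, so its minimum is min P + min Q + 2.
P'(s) = 6s + 12 vanishes at s ∈ {-2}; Q'(t) = 4(t + 2) vanishes at t ∈ {-2}.
Local minima of P (where P''>0): P(-2)=-12. Local minima of Q: Q(-2)=-8.
So the global minimum of h is P(-2) + Q(-2) + 2 = -12 − 8 + 2 = -18, attained at (-2, -2).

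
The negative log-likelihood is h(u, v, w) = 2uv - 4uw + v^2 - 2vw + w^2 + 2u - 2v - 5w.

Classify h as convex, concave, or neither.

h is quadratic, so its Hessian is the constant matrix H = [[0, 2, -4], [2, 2, -2], [-4, -2, 2]].
Leading principal minors: 0, -4, -8.
Neither pattern holds ⇒ H is indefinite ⇒ neither convex nor concave.

neither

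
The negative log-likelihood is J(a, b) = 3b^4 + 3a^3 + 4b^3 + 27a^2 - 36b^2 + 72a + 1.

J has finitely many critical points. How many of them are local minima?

2

J separates as a function of a plus a function of b, so ∇J=0 decouples.
∂J/∂a = 9(a + 2)(a + 4) = 0 at a ∈ {-4, -2}; ∂J/∂b = 12b(b - 2)(b + 3) = 0 at b ∈ {-3, 0, 2}.
The Hessian is diagonal: diag(J_aa, J_bb). Second derivatives: J_aa(-4)=-18, J_aa(-2)=18; J_bb(-3)=180, J_bb(0)=-72, J_bb(2)=120.
Local minima occur where both diagonal entries positive: (-2, -3), (-2, 2). Count: 2.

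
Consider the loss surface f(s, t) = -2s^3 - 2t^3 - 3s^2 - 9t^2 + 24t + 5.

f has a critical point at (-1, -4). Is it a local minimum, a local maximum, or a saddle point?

The mixed partial ∂²f/∂s∂t is 0, so the Hessian at any point is diag(f_ss, f_tt) = diag(-6(2s + 1), -6(2t + 3)).
At (-1, -4): H = diag(6, 30).
Both eigenvalues are positive, so H is positive definite: a local minimum.

local minimum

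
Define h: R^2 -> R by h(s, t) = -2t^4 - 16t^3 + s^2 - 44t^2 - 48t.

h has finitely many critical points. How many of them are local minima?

1

h separates as a function of s plus a function of t, so ∇h=0 decouples.
∂h/∂s = 2s = 0 at s ∈ {0}; ∂h/∂t = -8(t + 1)(t + 2)(t + 3) = 0 at t ∈ {-3, -2, -1}.
The Hessian is diagonal: diag(h_ss, h_tt). Second derivatives: h_ss(0)=2; h_tt(-3)=-16, h_tt(-2)=8, h_tt(-1)=-16.
Local minima occur where both diagonal entries positive: (0, -2). Count: 1.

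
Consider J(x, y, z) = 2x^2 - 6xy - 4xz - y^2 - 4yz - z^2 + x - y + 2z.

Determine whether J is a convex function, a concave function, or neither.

J is quadratic, so its Hessian is the constant matrix H = [[4, -6, -4], [-6, -2, -4], [-4, -4, -2]].
Leading principal minors: 4, -44, -136.
Neither pattern holds ⇒ H is indefinite ⇒ neither convex nor concave.

neither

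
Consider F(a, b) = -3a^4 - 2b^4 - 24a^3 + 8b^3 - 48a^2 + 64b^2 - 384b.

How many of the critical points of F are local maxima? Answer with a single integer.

F separates as a function of a plus a function of b, so ∇F=0 decouples.
∂F/∂a = -12a(a + 2)(a + 4) = 0 at a ∈ {-4, -2, 0}; ∂F/∂b = -8(b - 4)(b - 3)(b + 4) = 0 at b ∈ {-4, 3, 4}.
The Hessian is diagonal: diag(F_aa, F_bb). Second derivatives: F_aa(-4)=-96, F_aa(-2)=48, F_aa(0)=-96; F_bb(-4)=-448, F_bb(3)=56, F_bb(4)=-64.
Local maxima occur where both diagonal entries negative: (-4, -4), (-4, 4), (0, -4), (0, 4). Count: 4.

4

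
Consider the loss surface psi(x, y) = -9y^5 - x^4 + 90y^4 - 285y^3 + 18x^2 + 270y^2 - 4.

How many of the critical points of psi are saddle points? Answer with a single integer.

psi separates as a function of x plus a function of y, so ∇psi=0 decouples.
∂psi/∂x = -4x(x - 3)(x + 3) = 0 at x ∈ {-3, 0, 3}; ∂psi/∂y = -45y(y - 4)(y - 3)(y - 1) = 0 at y ∈ {0, 1, 3, 4}.
The Hessian is diagonal: diag(psi_xx, psi_yy). Second derivatives: psi_xx(-3)=-72, psi_xx(0)=36, psi_xx(3)=-72; psi_yy(0)=540, psi_yy(1)=-270, psi_yy(3)=270, psi_yy(4)=-540.
Saddle points occur where the two diagonal entries have opposite signs: (-3, 0), (-3, 3), (0, 1), (0, 4), (3, 0), (3, 3). Count: 6.

6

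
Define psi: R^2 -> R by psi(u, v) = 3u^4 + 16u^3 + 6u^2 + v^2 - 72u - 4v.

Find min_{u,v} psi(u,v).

-51

psi(u,v) separates as P(u) + Q(v), so its minimum is min P + min Q.
P'(u) = 12(u - 1)(u + 2)(u + 3) vanishes at u ∈ {-3, -2, 1}; Q'(v) = 2v - 4 vanishes at v ∈ {2}.
Local minima of P (where P''>0): P(-3)=81, P(1)=-47. Local minima of Q: Q(2)=-4.
So the global minimum of psi is P(1) + Q(2) = -47 − 4 = -51, attained at (1, 2).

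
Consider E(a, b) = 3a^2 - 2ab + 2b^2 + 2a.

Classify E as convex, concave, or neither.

convex

E is quadratic, so its Hessian is the constant matrix H = [[6, -2], [-2, 4]].
det(H) = 20, tr(H) = 10.
det(H) > 0 and tr(H) > 0, so H is positive definite everywhere: convex.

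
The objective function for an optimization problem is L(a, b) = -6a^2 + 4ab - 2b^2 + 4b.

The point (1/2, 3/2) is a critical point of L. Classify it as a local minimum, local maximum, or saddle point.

The Hessian of L is constant: H = [[-12, 4], [4, -4]].
det(H) = (-12)·(-4) − 4² = 32.
det(H) > 0 and tr(H) = -16 < 0, so H is negative definite and the point is a local maximum.

local maximum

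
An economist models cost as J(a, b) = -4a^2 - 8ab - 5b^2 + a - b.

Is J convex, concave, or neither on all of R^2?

J is quadratic, so its Hessian is the constant matrix H = [[-8, -8], [-8, -10]].
det(H) = 16, tr(H) = -18.
det(H) > 0 and tr(H) < 0, so H is negative definite everywhere: concave.

concave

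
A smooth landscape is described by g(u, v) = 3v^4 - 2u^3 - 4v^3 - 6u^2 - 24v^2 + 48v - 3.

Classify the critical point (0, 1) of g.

The mixed partial ∂²g/∂u∂v is 0, so the Hessian at any point is diag(g_uu, g_vv) = diag(-12(u + 1), 12(3v^2 - 2v - 4)).
At (0, 1): H = diag(-12, -36).
Both eigenvalues are negative, so H is negative definite: a local maximum.

local maximum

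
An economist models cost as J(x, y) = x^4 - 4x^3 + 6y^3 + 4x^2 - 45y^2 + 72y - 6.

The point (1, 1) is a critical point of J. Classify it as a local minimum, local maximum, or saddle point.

local maximum

The mixed partial ∂²J/∂x∂y is 0, so the Hessian at any point is diag(J_xx, J_yy) = diag(4(3x^2 - 6x + 2), 18(2y - 5)).
At (1, 1): H = diag(-4, -54).
Both eigenvalues are negative, so H is negative definite: a local maximum.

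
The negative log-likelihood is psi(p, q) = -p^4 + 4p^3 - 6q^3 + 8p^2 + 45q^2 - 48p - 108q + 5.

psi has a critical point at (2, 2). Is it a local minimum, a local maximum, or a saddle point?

local minimum

The mixed partial ∂²psi/∂p∂q is 0, so the Hessian at any point is diag(psi_pp, psi_qq) = diag(4(-3p^2 + 6p + 4), 18(-2q + 5)).
At (2, 2): H = diag(16, 18).
Both eigenvalues are positive, so H is positive definite: a local minimum.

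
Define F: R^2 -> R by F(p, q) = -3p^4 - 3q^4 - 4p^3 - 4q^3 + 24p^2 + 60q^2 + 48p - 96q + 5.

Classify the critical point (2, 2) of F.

local maximum

The mixed partial ∂²F/∂p∂q is 0, so the Hessian at any point is diag(F_pp, F_qq) = diag(12(-3p^2 - 2p + 4), 12(-3q^2 - 2q + 10)).
At (2, 2): H = diag(-144, -72).
Both eigenvalues are negative, so H is negative definite: a local maximum.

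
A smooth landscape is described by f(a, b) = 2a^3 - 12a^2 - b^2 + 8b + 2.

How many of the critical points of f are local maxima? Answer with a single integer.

1

f separates as a function of a plus a function of b, so ∇f=0 decouples.
∂f/∂a = 6a(a - 4) = 0 at a ∈ {0, 4}; ∂f/∂b = -2(b - 4) = 0 at b ∈ {4}.
The Hessian is diagonal: diag(f_aa, f_bb). Second derivatives: f_aa(0)=-24, f_aa(4)=24; f_bb(4)=-2.
Local maxima occur where both diagonal entries negative: (0, 4). Count: 1.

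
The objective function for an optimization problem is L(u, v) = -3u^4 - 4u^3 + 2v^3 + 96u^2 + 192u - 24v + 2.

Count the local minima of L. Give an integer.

1

L separates as a function of u plus a function of v, so ∇L=0 decouples.
∂L/∂u = -12(u - 4)(u + 1)(u + 4) = 0 at u ∈ {-4, -1, 4}; ∂L/∂v = 6(v - 2)(v + 2) = 0 at v ∈ {-2, 2}.
The Hessian is diagonal: diag(L_uu, L_vv). Second derivatives: L_uu(-4)=-288, L_uu(-1)=180, L_uu(4)=-480; L_vv(-2)=-24, L_vv(2)=24.
Local minima occur where both diagonal entries positive: (-1, 2). Count: 1.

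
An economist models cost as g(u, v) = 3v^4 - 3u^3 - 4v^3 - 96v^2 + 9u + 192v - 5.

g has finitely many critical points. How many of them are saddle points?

3

g separates as a function of u plus a function of v, so ∇g=0 decouples.
∂g/∂u = -9(u - 1)(u + 1) = 0 at u ∈ {-1, 1}; ∂g/∂v = 12(v - 4)(v - 1)(v + 4) = 0 at v ∈ {-4, 1, 4}.
The Hessian is diagonal: diag(g_uu, g_vv). Second derivatives: g_uu(-1)=18, g_uu(1)=-18; g_vv(-4)=480, g_vv(1)=-180, g_vv(4)=288.
Saddle points occur where the two diagonal entries have opposite signs: (-1, 1), (1, -4), (1, 4). Count: 3.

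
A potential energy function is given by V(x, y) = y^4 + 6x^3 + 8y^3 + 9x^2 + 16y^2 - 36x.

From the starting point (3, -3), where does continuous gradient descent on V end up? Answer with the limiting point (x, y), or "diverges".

(1, -4)

V is separable, so gradient descent decouples: x follows -∂V/∂x, y follows -∂V/∂y.
∂V/∂x = 18(x - 1)(x + 2); at x=3 this is 180, so x decreases.
∂V/∂y = 4y(y + 2)(y + 4); at y=-3 this is 12, so y decreases.
x converges to its nearest critical value 1 (a local min of the x-part); y converges to -4. The iterate converges to (1, -4).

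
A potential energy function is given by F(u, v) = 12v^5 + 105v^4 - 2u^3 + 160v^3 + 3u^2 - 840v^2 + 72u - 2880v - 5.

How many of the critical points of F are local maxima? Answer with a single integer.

2

F separates as a function of u plus a function of v, so ∇F=0 decouples.
∂F/∂u = -6(u - 4)(u + 3) = 0 at u ∈ {-3, 4}; ∂F/∂v = 60(v - 2)(v + 2)(v + 3)(v + 4) = 0 at v ∈ {-4, -3, -2, 2}.
The Hessian is diagonal: diag(F_uu, F_vv). Second derivatives: F_uu(-3)=42, F_uu(4)=-42; F_vv(-4)=-720, F_vv(-3)=300, F_vv(-2)=-480, F_vv(2)=7200.
Local maxima occur where both diagonal entries negative: (4, -4), (4, -2). Count: 2.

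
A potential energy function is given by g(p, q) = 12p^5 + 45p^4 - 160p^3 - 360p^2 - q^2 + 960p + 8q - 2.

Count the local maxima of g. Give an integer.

g separates as a function of p plus a function of q, so ∇g=0 decouples.
∂g/∂p = 60(p - 2)(p - 1)(p + 2)(p + 4) = 0 at p ∈ {-4, -2, 1, 2}; ∂g/∂q = -2(q - 4) = 0 at q ∈ {4}.
The Hessian is diagonal: diag(g_pp, g_qq). Second derivatives: g_pp(-4)=-3600, g_pp(-2)=1440, g_pp(1)=-900, g_pp(2)=1440; g_qq(4)=-2.
Local maxima occur where both diagonal entries negative: (-4, 4), (1, 4). Count: 2.

2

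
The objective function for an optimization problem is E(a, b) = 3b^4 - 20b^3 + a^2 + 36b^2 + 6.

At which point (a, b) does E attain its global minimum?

E(a,b) separates as P(a) + Q(b) + 6, so its minimum is min P + min Q + 6.
P'(a) = 2a vanishes at a ∈ {0}; Q'(b) = 12b(b - 3)(b - 2) vanishes at b ∈ {0, 2, 3}.
Local minima of P (where P''>0): P(0)=0. Local minima of Q: Q(0)=0, Q(3)=27.
So the global minimum of E is P(0) + Q(0) + 6 = 0 + 0 + 6 = 6, attained at (0, 0).

(0, 0)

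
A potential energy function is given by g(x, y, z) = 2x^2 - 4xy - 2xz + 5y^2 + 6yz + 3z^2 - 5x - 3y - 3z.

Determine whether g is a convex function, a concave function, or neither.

g is quadratic, so its Hessian is the constant matrix H = [[4, -4, -2], [-4, 10, 6], [-2, 6, 6]].
Leading principal minors: 4, 24, 56.
All positive ⇒ H ≻ 0 ⇒ convex.

convex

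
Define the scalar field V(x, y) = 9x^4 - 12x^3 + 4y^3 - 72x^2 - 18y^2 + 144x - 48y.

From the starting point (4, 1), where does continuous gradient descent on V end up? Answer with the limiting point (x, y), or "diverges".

V is separable, so gradient descent decouples: x follows -∂V/∂x, y follows -∂V/∂y.
∂V/∂x = 36(x - 2)(x - 1)(x + 2); at x=4 this is 1296, so x decreases.
∂V/∂y = 12(y - 4)(y + 1); at y=1 this is -72, so y increases.
x converges to its nearest critical value 2 (a local min of the x-part); y converges to 4. The iterate converges to (2, 4).

(2, 4)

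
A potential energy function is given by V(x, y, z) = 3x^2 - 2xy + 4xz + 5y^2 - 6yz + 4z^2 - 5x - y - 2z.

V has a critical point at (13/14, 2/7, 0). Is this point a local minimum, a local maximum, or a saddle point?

The Hessian is constant: H = [[6, -2, 4], [-2, 10, -6], [4, -6, 8]].
Leading principal minors: Δ₁ = 6, Δ₂ = 56, Δ₃ = 168.
All leading minors are positive, so H is positive definite: a local minimum.

local minimum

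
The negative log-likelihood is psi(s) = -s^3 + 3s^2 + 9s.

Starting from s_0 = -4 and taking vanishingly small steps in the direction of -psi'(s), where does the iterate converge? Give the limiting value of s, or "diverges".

-1

psi'(s) = -3(s - 3)(s + 1), so psi'(-4) = -63.
Gradient descent moves in the -psi' direction, i.e. s is increasing.
The nearest critical point in that direction is s = -1, where psi'' = 12 > 0 (a local minimum). The iterate converges there.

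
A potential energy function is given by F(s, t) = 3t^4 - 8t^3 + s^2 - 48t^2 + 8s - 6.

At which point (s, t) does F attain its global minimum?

F(s,t) separates as P(s) + Q(t) − 6, so its minimum is min P + min Q − 6.
P'(s) = 2s + 8 vanishes at s ∈ {-4}; Q'(t) = 12t(t - 4)(t + 2) vanishes at t ∈ {-2, 0, 4}.
Local minima of P (where P''>0): P(-4)=-16. Local minima of Q: Q(-2)=-80, Q(4)=-512.
So the global minimum of F is P(-4) + Q(4) − 6 = -16 − 512 − 6 = -534, attained at (-4, 4).

(-4, 4)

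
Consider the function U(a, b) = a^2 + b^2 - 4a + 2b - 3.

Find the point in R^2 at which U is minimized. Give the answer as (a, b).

U(a,b) separates as P(a) + Q(b) − 3, so its minimum is min P + min Q − 3.
P'(a) = 2a - 4 vanishes at a ∈ {2}; Q'(b) = 2b + 2 vanishes at b ∈ {-1}.
Local minima of P (where P''>0): P(2)=-4. Local minima of Q: Q(-1)=-1.
So the global minimum of U is P(2) + Q(-1) − 3 = -4 − 1 − 3 = -8, attained at (2, -1).

(2, -1)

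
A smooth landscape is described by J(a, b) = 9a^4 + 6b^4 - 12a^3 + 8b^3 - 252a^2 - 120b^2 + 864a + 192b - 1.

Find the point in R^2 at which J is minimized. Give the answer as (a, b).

(-4, -4)

J(a,b) separates as P(a) + Q(b) − 1, so its minimum is min P + min Q − 1.
P'(a) = 36(a - 3)(a - 2)(a + 4) vanishes at a ∈ {-4, 2, 3}; Q'(b) = 24(b - 2)(b - 1)(b + 4) vanishes at b ∈ {-4, 1, 2}.
Local minima of P (where P''>0): P(-4)=-4416, P(3)=729. Local minima of Q: Q(-4)=-1664, Q(2)=64.
So the global minimum of J is P(-4) + Q(-4) − 1 = -4416 − 1664 − 1 = -6081, attained at (-4, -4).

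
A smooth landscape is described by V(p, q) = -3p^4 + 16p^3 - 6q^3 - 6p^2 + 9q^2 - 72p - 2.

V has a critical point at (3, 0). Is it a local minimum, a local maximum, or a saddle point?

The mixed partial ∂²V/∂p∂q is 0, so the Hessian at any point is diag(V_pp, V_qq) = diag(12(-3p^2 + 8p - 1), 18(-2q + 1)).
At (3, 0): H = diag(-48, 18).
The eigenvalues have opposite signs, so H is indefinite: a saddle point.

saddle point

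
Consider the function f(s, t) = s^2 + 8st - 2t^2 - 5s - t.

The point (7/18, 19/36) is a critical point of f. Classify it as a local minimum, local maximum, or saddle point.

The Hessian of f is constant: H = [[2, 8], [8, -4]].
det(H) = 2·(-4) − 8² = -72.
Since det(H) < 0, H is indefinite and the critical point is a saddle point.

saddle point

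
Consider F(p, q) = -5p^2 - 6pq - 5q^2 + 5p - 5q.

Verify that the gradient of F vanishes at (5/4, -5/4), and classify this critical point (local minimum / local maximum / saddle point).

local maximum

∇F = (-10p - 6q + 5, -6p - 10q - 5); substituting (5/4, -5/4) gives ∇F = (0, 0), so (5/4, -5/4) is indeed a critical point.
The Hessian of F is constant: H = [[-10, -6], [-6, -10]].
det(H) = (-10)·(-10) − (-6)² = 64.
det(H) > 0 and tr(H) = -20 < 0, so H is negative definite and the point is a local maximum.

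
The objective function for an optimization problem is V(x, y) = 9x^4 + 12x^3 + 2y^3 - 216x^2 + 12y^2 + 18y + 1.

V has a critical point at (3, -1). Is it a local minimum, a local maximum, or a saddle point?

The mixed partial ∂²V/∂x∂y is 0, so the Hessian at any point is diag(V_xx, V_yy) = diag(36(3x^2 + 2x - 12), 12(y + 2)).
At (3, -1): H = diag(756, 12).
Both eigenvalues are positive, so H is positive definite: a local minimum.

local minimum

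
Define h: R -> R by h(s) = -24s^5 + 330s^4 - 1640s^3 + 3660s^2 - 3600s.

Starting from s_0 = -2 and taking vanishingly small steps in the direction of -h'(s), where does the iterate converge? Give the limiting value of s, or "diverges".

1

h'(s) = -120(s - 5)(s - 3)(s - 2)(s - 1), so h'(-2) = -50400.
Gradient descent moves in the -h' direction, i.e. s is increasing.
The nearest critical point in that direction is s = 1, where h'' = 960 > 0 (a local minimum). The iterate converges there.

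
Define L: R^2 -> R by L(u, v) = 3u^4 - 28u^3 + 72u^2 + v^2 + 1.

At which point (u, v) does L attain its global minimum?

L(u,v) separates as P(u) + Q(v) + 1, so its minimum is min P + min Q + 1.
P'(u) = 12u(u - 4)(u - 3) vanishes at u ∈ {0, 3, 4}; Q'(v) = 2v vanishes at v ∈ {0}.
Local minima of P (where P''>0): P(0)=0, P(4)=128. Local minima of Q: Q(0)=0.
So the global minimum of L is P(0) + Q(0) + 1 = 0 + 0 + 1 = 1, attained at (0, 0).

(0, 0)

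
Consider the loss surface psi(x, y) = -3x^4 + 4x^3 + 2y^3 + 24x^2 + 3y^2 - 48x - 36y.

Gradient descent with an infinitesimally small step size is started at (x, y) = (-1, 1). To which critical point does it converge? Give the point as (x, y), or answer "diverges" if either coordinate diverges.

psi is separable, so gradient descent decouples: x follows -∂psi/∂x, y follows -∂psi/∂y.
∂psi/∂x = -12(x - 2)(x - 1)(x + 2); at x=-1 this is -72, so x increases.
∂psi/∂y = 6(y - 2)(y + 3); at y=1 this is -24, so y increases.
x converges to its nearest critical value 1 (a local min of the x-part); y converges to 2. The iterate converges to (1, 2).

(1, 2)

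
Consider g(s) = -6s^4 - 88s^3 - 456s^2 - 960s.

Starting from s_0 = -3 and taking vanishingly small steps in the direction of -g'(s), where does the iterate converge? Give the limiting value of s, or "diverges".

-4

g'(s) = -24(s + 2)(s + 4)(s + 5), so g'(-3) = 48.
Gradient descent moves in the -g' direction, i.e. s is decreasing.
The nearest critical point in that direction is s = -4, where g'' = 48 > 0 (a local minimum). The iterate converges there.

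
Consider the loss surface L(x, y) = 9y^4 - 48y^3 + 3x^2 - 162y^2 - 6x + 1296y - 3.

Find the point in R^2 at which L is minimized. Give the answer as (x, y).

L(x,y) separates as P(x) + Q(y) − 3, so its minimum is min P + min Q − 3.
P'(x) = 6x - 6 vanishes at x ∈ {1}; Q'(y) = 36(y - 4)(y - 3)(y + 3) vanishes at y ∈ {-3, 3, 4}.
Local minima of P (where P''>0): P(1)=-3. Local minima of Q: Q(-3)=-3321, Q(4)=1824.
So the global minimum of L is P(1) + Q(-3) − 3 = -3 − 3321 − 3 = -3327, attained at (1, -3).

(1, -3)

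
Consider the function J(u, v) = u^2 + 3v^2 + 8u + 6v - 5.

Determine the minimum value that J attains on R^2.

-24

J(u,v) separates as P(u) + Q(v) − 5, so its minimum is min P + min Q − 5.
P'(u) = 2u + 8 vanishes at u ∈ {-4}; Q'(v) = 6v + 6 vanishes at v ∈ {-1}.
Local minima of P (where P''>0): P(-4)=-16. Local minima of Q: Q(-1)=-3.
So the global minimum of J is P(-4) + Q(-1) − 5 = -16 − 3 − 5 = -24, attained at (-4, -1).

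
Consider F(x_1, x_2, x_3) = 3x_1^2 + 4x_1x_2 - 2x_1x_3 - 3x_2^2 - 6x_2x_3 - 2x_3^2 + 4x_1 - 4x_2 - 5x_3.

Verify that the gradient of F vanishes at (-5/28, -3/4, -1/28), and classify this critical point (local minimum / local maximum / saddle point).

∇F = (6x_1 + 4x_2 - 2x_3 + 4, 4x_1 - 6x_2 - 6x_3 - 4, -2x_1 - 6x_2 - 4x_3 - 5); substituting (-5/28, -3/4, -1/28) gives ∇F = (0, 0, 0), so (-5/28, -3/4, -1/28) is indeed a critical point.
The Hessian is constant: H = [[6, 4, -2], [4, -6, -6], [-2, -6, -4]].
Leading principal minors: Δ₁ = 6, Δ₂ = -52, Δ₃ = 112.
The minors fit neither the all-positive nor the alternating-sign pattern, so H is indefinite: a saddle point.

saddle point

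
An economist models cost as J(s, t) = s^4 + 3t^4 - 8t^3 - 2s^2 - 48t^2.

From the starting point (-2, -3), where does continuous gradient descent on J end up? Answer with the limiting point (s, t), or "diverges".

J is separable, so gradient descent decouples: s follows -∂J/∂s, t follows -∂J/∂t.
∂J/∂s = 4s(s - 1)(s + 1); at s=-2 this is -24, so s increases.
∂J/∂t = 12t(t - 4)(t + 2); at t=-3 this is -252, so t increases.
s converges to its nearest critical value -1 (a local min of the s-part); t converges to -2. The iterate converges to (-1, -2).

(-1, -2)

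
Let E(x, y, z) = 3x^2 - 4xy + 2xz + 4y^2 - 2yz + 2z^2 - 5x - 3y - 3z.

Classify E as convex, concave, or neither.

convex

E is quadratic, so its Hessian is the constant matrix H = [[6, -4, 2], [-4, 8, -2], [2, -2, 4]].
Leading principal minors: 6, 32, 104.
All positive ⇒ H ≻ 0 ⇒ convex.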